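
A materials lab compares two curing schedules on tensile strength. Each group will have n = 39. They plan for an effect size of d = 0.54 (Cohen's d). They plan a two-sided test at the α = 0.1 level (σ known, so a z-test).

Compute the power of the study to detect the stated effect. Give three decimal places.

Power ≈ 0.770

Noncentrality parameter: δ = d·√(n/2) = 0.54 × √(39/2) = 2.3846
Critical value for a two-sided test at α = 0.1: z_{α/2} = 1.645.
Power = Φ(δ − 1.645) + Φ(−δ − 1.645) = Φ(0.740) + Φ(-4.029) = 0.7703 + 0.0000 = 0.7703.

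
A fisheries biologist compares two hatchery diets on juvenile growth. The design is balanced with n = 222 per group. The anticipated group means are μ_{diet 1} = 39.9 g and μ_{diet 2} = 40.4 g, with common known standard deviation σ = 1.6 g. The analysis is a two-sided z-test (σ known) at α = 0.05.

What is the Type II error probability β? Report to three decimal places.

β ≈ 0.091

Standardized effect: d = |μ_{diet 1} − μ_{diet 2}| / σ = |39.9 − 40.4| / 1.6 = 0.3125
Noncentrality parameter: δ = d·√(n/2) = 0.3125 × √(222/2) = 3.2924
Critical value for a two-sided test at α = 0.05: z_{α/2} = 1.960.
Power = Φ(δ − 1.960) + Φ(−δ − 1.960) = Φ(1.332) + Φ(-5.252) = 0.9086 + 0.0000 = 0.9086.
Type II error: β = 1 − power = 1 − 0.9086 = 0.0914.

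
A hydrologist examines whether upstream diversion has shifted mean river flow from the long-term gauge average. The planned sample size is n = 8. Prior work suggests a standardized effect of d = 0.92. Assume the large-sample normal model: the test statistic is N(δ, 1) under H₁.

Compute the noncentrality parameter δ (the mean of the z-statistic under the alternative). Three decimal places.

δ ≈ 2.602

δ = d·√n = 0.92 × √8 = 2.6022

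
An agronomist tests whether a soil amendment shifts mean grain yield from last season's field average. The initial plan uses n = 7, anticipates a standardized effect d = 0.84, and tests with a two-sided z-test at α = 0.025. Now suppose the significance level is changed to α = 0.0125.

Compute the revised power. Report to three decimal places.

Power ≈ 0.392

δ = d·√n = 0.84 × √7 = 2.2224 (unchanged). New critical value: z_{0.0063} = 2.498.
Revised power = Φ(δ − 2.498) + Φ(−δ − 2.498) = Φ(-0.275) + Φ(-4.720) = 0.3916 + 0.0000 = 0.3916.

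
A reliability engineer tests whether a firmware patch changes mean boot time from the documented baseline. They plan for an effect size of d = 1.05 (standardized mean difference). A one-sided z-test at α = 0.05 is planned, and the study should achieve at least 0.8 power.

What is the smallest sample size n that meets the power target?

n = 6

Set Φ(δ − 1.645) = 0.8; then δ − 1.645 = Φ⁻¹(0.8) = 0.842, giving δ = 2.486.
δ = d·√n ⇒ n = (δ/d)² = (2.486 / 1.05)² = 5.61.
Round up to the next whole unit.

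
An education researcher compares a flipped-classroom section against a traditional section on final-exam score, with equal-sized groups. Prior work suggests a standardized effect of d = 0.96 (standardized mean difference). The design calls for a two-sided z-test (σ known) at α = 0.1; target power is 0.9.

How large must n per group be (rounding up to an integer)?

For power 0.9 need Φ(δ − z_{0.05}) = 0.9, so δ = z_{0.05} + z_{0.10} = 1.645 + 1.282 = 2.926.
(For δ > 0 the lower-tail rejection region contributes negligibly to power, so the one-term inversion is standard.)
δ = d·√(n/2) ⇒ n = 2(δ/d)² = 2 × (2.926 / 0.96)² = 18.58.
Rounding up, n = 19 per group.

n = 19 per group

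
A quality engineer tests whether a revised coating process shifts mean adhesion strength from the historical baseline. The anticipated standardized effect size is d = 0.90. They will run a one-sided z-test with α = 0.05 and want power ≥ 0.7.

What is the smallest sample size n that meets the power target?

For power 0.7 need Φ(δ − z_{0.05}) = 0.7, so δ = z_{0.05} + z_{0.30} = 1.645 + 0.524 = 2.169.
δ = d·√n ⇒ n = (δ/d)² = (2.169 / 0.90)² = 5.81.
Rounding up, n = 6.

n = 6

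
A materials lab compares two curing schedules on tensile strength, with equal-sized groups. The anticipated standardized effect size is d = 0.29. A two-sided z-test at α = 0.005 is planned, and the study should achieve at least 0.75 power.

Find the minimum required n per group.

n = 289 per group

For power 0.75 need Φ(δ − z_{0.0025}) = 0.75, so δ = z_{0.0025} + z_{0.25} = 2.807 + 0.674 = 3.482.
(Ignoring the negligible lower-tail rejection probability gives the usual closed-form inversion.)
δ = d·√(n/2) ⇒ n = 2(δ/d)² = 2 × (3.482 / 0.29)² = 288.25.
Round up to the next whole unit.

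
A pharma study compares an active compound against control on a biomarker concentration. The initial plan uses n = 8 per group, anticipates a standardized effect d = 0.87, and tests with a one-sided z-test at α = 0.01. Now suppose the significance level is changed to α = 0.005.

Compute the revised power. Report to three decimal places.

Power ≈ 0.202

δ = d·√(n/2) = 0.87 × √(8/2) = 1.7400 (unchanged). New critical value: z_{0.005} = 2.576.
Revised power = P(Z > 2.576 − δ) = Φ(-0.836) = 0.2016.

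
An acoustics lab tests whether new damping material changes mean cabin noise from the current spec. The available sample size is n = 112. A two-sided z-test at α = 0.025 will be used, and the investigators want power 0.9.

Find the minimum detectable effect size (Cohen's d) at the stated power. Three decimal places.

Required noncentrality: δ = z_{0.0125} + z_{0.10} = 2.241 + 1.282 = 3.523.
(Lower-tail contribution to power is negligible for δ > 0.)
δ = d·√n ⇒ d = δ/√n = 3.523/√112 = 0.3329.

d ≈ 0.333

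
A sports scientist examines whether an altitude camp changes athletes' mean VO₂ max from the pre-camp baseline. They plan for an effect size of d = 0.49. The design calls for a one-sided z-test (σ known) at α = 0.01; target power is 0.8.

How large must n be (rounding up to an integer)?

Set Φ(δ − 2.326) = 0.8; then δ − 2.326 = Φ⁻¹(0.8) = 0.842, giving δ = 3.168.
δ = d·√n ⇒ n = (δ/d)² = (3.168 / 0.49)² = 41.80.
Rounding up, n = 42.

n = 42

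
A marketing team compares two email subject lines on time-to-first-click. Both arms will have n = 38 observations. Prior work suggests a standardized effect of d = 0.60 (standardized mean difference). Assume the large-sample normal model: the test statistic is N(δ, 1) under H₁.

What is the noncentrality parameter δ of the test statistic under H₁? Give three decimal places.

δ ≈ 2.615

The noncentrality parameter scales effect size by the design's sample-size factor: δ = d·√(n/2) = 0.60 × √(38/2) = 2.6153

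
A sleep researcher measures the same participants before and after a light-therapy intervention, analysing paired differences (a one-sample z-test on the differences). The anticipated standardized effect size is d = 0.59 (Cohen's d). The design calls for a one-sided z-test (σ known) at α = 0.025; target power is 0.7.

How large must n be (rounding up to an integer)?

n = 18

For power 0.7 need Φ(δ − z_{0.025}) = 0.7, so δ = z_{0.025} + z_{0.30} = 1.960 + 0.524 = 2.484.
δ = d·√n ⇒ n = (δ/d)² = (2.484 / 0.59)² = 17.73.
Rounding up, n = 18.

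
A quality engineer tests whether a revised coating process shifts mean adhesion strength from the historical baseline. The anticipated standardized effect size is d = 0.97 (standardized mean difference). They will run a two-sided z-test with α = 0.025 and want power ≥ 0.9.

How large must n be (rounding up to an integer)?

Set Φ(δ − 2.241) = 0.9; then δ − 2.241 = Φ⁻¹(0.9) = 1.282, giving δ = 3.523.
(The Φ(−δ − z_{α/2}) term is vanishingly small for δ > 0 and is dropped in the standard sample-size formula.)
δ = d·√n ⇒ n = (δ/d)² = (3.523 / 0.97)² = 13.19.
Round up to the next whole unit.

n = 14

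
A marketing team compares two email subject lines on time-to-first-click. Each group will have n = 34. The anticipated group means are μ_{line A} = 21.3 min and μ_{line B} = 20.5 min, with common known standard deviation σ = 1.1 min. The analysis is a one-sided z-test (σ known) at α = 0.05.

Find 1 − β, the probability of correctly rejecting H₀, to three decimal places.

Standardized effect: d = |μ_{line A} − μ_{line B}| / σ = |21.3 − 20.5| / 1.1 = 0.7273
Noncentrality parameter: δ = d·√(n/2) = 0.7273 × √(34/2) = 2.9986
Critical value for a one-sided test at α = 0.05: z_α = 1.645.
Power = P(Z > 1.645 − δ) = Φ(1.354) = 0.9121.

Power ≈ 0.912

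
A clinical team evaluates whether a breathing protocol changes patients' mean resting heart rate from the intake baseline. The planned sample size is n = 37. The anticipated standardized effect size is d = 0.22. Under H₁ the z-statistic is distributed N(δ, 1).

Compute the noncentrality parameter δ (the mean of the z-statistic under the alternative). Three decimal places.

δ ≈ 1.338

The noncentrality parameter scales effect size by the design's sample-size factor: δ = d·√n = 0.22 × √37 = 1.3382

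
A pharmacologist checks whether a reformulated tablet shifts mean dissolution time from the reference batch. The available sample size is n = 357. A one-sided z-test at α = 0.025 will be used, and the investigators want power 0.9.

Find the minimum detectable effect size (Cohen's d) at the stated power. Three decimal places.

d ≈ 0.172

Required noncentrality: δ = z_{0.025} + z_{0.10} = 1.960 + 1.282 = 3.242.
δ = d·√n ⇒ d = δ/√n = 3.242/√357 = 0.1716.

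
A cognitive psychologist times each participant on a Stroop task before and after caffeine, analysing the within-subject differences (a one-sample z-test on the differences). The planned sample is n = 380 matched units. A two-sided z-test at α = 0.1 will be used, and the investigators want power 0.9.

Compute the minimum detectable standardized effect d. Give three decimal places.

d ≈ 0.150

Required noncentrality: δ = z_{0.05} + z_{0.10} = 1.645 + 1.282 = 2.926.
(Lower-tail contribution to power is negligible for δ > 0.)
δ = d·√n ⇒ d = δ/√n = 2.926/√380 = 0.1501.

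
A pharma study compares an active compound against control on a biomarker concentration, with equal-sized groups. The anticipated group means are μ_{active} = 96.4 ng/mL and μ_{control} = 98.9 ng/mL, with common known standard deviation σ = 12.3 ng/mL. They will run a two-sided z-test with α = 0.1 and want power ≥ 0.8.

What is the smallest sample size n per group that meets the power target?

Standardized effect: d = |μ_{active} − μ_{control}| / σ = |96.4 − 98.9| / 12.3 = 0.2033
For power 0.8 need Φ(δ − z_{0.05}) = 0.8, so δ = z_{0.05} + z_{0.20} = 1.645 + 0.842 = 2.486.
(Ignoring the negligible lower-tail rejection probability gives the usual closed-form inversion.)
δ = d·√(n/2) ⇒ n = 2(δ/d)² = 2 × (2.486 / 0.2033)² = 299.31.
Rounding up, n = 300 per group.

n = 300 per group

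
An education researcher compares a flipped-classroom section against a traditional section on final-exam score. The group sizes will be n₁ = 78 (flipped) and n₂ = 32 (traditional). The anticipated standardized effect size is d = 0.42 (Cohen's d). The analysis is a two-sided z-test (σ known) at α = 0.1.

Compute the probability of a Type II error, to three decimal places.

Noncentrality parameter: δ = d / √(1/n₁ + 1/n₂) = 0.42 / √(1/78 + 1/32) = 2.0007
Critical value for a two-sided test at α = 0.1: z_{α/2} = 1.645.
Power = Φ(δ − 1.645) + Φ(−δ − 1.645) = Φ(0.356) + Φ(-3.646) = 0.6390 + 0.0001 = 0.6391.
Type II error: β = 1 − power = 1 − 0.6391 = 0.3609.

β ≈ 0.361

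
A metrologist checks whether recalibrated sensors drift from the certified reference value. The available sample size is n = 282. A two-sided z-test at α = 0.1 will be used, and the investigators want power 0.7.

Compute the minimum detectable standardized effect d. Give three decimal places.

Need Φ(δ − 1.645) = 0.7, so δ = 1.645 + 0.524 = 2.169.
(Lower-tail contribution to power is negligible for δ > 0.)
δ = d·√n ⇒ d = δ/√n = 2.169/√282 = 0.1292.

d ≈ 0.129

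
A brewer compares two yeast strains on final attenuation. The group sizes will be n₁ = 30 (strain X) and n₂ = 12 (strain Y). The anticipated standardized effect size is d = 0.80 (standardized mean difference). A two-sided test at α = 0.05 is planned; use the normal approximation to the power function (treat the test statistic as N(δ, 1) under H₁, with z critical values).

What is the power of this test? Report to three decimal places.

Noncentrality parameter: λ = d / √(1/n₁ + 1/n₂) = 0.80 / √(1/30 + 1/12) = 2.3422
Critical value for a two-sided test at α = 0.05: z_{α/2} = 1.960.
Power = Φ(λ − 1.960) + Φ(−λ − 1.960) = Φ(0.382) + Φ(-4.302) = 0.6488 + 0.0000 = 0.6489.

Power ≈ 0.649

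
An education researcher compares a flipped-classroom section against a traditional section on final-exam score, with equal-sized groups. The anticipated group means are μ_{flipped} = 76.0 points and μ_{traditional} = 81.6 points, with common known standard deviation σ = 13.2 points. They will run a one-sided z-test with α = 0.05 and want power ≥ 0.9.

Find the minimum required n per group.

Standardized effect: d = |μ_{flipped} − μ_{traditional}| / σ = |76.0 − 81.6| / 13.2 = 0.4242
Set Φ(δ − 1.645) = 0.9; then δ − 1.645 = Φ⁻¹(0.9) = 1.282, giving δ = 2.926.
δ = d·√(n/2) ⇒ n = 2(δ/d)² = 2 × (2.926 / 0.4242)² = 95.16.
Rounding up, n = 96 per group.

n = 96 per group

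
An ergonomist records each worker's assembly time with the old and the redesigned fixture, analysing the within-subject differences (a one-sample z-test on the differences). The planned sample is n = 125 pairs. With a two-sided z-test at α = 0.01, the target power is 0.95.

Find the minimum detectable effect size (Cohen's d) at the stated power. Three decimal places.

d ≈ 0.378

Required noncentrality: δ = z_{0.005} + z_{0.05} = 2.576 + 1.645 = 4.221.
(The second rejection-region term Φ(−δ − z_{α/2}) is negligible and dropped.)
δ = d·√n ⇒ d = δ/√n = 4.221/√125 = 0.3775.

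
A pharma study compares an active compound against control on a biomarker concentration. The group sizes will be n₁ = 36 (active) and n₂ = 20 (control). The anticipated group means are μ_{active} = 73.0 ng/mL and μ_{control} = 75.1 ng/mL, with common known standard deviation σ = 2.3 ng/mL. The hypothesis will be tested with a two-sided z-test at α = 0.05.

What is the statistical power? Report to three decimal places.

Power ≈ 0.906

Standardized effect: d = |μ_{active} − μ_{control}| / σ = |73.0 − 75.1| / 2.3 = 0.9130
Noncentrality parameter: δ = d / √(1/n₁ + 1/n₂) = 0.9130 / √(1/36 + 1/20) = 3.2739
Critical value for a two-sided test at α = 0.05: z_{α/2} = 1.960.
Power = Φ(δ − 1.960) + Φ(−δ − 1.960) = Φ(1.314) + Φ(-5.234) = 0.9056 + 0.0000 = 0.9056.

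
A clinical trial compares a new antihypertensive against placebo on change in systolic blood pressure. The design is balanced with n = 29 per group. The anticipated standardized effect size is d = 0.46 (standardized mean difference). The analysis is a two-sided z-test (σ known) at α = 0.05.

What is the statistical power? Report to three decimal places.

Power ≈ 0.418

Noncentrality parameter: δ = d·√(n/2) = 0.46 × √(29/2) = 1.7516
Critical value for a two-sided test at α = 0.05: z_{α/2} = 1.960.
Power = Φ(δ − 1.960) + Φ(−δ − 1.960) = Φ(-0.208) + Φ(-3.712) = 0.4175 + 0.0001 = 0.4176.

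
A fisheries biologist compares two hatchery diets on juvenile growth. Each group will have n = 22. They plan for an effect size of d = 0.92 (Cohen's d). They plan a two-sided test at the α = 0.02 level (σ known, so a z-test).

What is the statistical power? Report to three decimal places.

Noncentrality parameter: δ = d·√(n/2) = 0.92 × √(22/2) = 3.0513
Critical value for a two-sided test at α = 0.02: z_{α/2} = 2.326.
Power = Φ(δ − 2.326) + Φ(−δ − 2.326) = Φ(0.725) + Φ(-5.378) = 0.7658 + 0.0000 = 0.7658.

Power ≈ 0.766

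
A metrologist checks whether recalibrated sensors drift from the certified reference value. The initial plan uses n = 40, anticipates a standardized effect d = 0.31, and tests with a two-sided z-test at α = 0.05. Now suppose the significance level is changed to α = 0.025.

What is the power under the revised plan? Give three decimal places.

Power ≈ 0.389

δ = d·√n = 0.31 × √40 = 1.9606 (unchanged). New critical value: z_{0.0125} = 2.241.
Revised power = Φ(δ − 2.241) + Φ(−δ − 2.241) = Φ(-0.281) + Φ(-4.202) = 0.3894 + 0.0000 = 0.3894.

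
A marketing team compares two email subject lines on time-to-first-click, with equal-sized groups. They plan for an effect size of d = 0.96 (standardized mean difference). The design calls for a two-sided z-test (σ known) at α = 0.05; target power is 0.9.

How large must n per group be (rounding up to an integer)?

n = 23 per group

Set Φ(δ − 1.960) = 0.9; then δ − 1.960 = Φ⁻¹(0.9) = 1.282, giving δ = 3.242.
(Ignoring the negligible lower-tail rejection probability gives the usual closed-form inversion.)
δ = d·√(n/2) ⇒ n = 2(δ/d)² = 2 × (3.242 / 0.96)² = 22.80.
Round up to the next whole unit.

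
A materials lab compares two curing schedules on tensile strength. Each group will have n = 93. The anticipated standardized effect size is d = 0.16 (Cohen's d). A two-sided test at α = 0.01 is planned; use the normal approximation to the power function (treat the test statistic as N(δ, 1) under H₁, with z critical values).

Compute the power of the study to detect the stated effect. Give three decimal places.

Power ≈ 0.069

Noncentrality parameter: δ = d·√(n/2) = 0.16 × √(93/2) = 1.0911
Critical value for a two-sided test at α = 0.01: z_{α/2} = 2.576.
Power = Φ(δ − 2.576) + Φ(−δ − 2.576) = Φ(-1.485) + Φ(-3.667) = 0.0688 + 0.0001 = 0.0689.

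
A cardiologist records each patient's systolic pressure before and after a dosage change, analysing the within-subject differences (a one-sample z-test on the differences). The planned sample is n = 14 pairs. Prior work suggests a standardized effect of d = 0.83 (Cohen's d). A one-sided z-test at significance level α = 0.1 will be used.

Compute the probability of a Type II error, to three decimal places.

β ≈ 0.034

Noncentrality parameter: δ = d·√n = 0.83 × √14 = 3.1056
One-sided α = 0.1 → critical value z_{0.1} = 1.282.
Power = Φ(δ − 1.282) = Φ(1.824) = 0.9659.
Type II error: β = 1 − power = 1 − 0.9659 = 0.0341.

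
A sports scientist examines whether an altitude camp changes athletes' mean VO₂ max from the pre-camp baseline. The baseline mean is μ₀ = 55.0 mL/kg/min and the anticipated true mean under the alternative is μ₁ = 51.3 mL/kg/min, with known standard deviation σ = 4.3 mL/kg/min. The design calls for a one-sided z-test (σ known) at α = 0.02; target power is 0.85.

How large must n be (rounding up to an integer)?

Standardized effect: d = |μ₁ − μ₀| / σ = |51.3 − 55.0| / 4.3 = 0.8605
For power 0.85 need Φ(δ − z_{0.02}) = 0.85, so δ = z_{0.02} + z_{0.15} = 2.054 + 1.036 = 3.090.
δ = d·√n ⇒ n = (δ/d)² = (3.090 / 0.8605)² = 12.90.
Rounding up, n = 13.

n = 13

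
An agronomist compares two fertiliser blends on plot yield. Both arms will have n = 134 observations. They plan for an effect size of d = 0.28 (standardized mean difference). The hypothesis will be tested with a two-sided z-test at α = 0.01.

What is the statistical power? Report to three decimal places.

Power ≈ 0.388

Noncentrality parameter: δ = d·√(n/2) = 0.28 × √(134/2) = 2.2919
Critical value for a two-sided test at α = 0.01: z_{α/2} = 2.576.
Power = Φ(δ − 2.576) + Φ(−δ − 2.576) = Φ(-0.284) + Φ(-4.868) = 0.3882 + 0.0000 = 0.3882.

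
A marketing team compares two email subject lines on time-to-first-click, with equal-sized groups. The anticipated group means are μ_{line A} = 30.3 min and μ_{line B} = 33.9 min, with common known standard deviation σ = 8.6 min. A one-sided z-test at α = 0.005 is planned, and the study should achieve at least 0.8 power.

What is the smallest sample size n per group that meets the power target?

n = 134 per group

Standardized effect: d = |μ_{line A} − μ_{line B}| / σ = |30.3 − 33.9| / 8.6 = 0.4186
For power 0.8 need Φ(δ − z_{0.005}) = 0.8, so δ = z_{0.005} + z_{0.20} = 2.576 + 0.842 = 3.417.
δ = d·√(n/2) ⇒ n = 2(δ/d)² = 2 × (3.417 / 0.4186)² = 133.30.
Rounding up, n = 134 per group.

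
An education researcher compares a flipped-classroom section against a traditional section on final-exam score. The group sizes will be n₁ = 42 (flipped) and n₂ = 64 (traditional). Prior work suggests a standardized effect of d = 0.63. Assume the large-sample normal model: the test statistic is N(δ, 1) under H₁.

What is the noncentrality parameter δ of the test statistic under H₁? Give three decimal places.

δ ≈ 3.173

The noncentrality parameter scales effect size by the design's sample-size factor: δ = d / √(1/n₁ + 1/n₂) = 0.63 / √(1/42 + 1/64) = 3.1725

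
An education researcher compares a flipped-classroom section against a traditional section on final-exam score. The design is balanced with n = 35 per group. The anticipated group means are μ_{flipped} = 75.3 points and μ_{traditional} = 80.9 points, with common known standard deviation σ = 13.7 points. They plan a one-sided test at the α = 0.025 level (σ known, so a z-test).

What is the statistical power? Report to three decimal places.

Standardized effect: d = |μ_{flipped} − μ_{traditional}| / σ = |75.3 − 80.9| / 13.7 = 0.4088
Noncentrality parameter: δ = d·√(n/2) = 0.4088 × √(35/2) = 1.7100
One-sided α = 0.025 → critical value z_{0.025} = 1.960.
Power = P(Z > 1.960 − δ) = Φ(-0.250) = 0.4013.

Power ≈ 0.401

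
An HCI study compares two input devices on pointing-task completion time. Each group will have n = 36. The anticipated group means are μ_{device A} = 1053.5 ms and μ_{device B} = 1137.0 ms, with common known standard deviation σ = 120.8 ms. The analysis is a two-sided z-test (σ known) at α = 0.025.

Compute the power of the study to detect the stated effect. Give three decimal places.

Power ≈ 0.755

Standardized effect: d = |μ_{device A} − μ_{device B}| / σ = |1053.5 − 1137.0| / 120.8 = 0.6912
Noncentrality parameter: δ = d·√(n/2) = 0.6912 × √(36/2) = 2.9326
Critical value for a two-sided test at α = 0.025: z_{α/2} = 2.241.
Power = Φ(δ − 2.241) + Φ(−δ − 2.241) = Φ(0.691) + Φ(-5.174) = 0.7553 + 0.0000 = 0.7553.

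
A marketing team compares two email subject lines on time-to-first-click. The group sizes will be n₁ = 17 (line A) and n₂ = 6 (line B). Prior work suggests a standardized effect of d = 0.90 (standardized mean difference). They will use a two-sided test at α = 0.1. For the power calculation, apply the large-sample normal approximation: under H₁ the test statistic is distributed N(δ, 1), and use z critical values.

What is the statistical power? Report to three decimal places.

Noncentrality parameter: λ = d / √(1/n₁ + 1/n₂) = 0.90 / √(1/17 + 1/6) = 1.8953
Two-sided α = 0.1 → critical value z_{0.05} = 1.645.
Power = Φ(λ − 1.645) + Φ(−λ − 1.645) = Φ(0.250) + Φ(-3.540) = 0.5989 + 0.0002 = 0.5991.

Power ≈ 0.599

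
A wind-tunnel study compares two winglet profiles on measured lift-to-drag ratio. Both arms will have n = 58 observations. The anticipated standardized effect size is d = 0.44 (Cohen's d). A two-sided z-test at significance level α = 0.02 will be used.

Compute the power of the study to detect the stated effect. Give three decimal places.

Noncentrality parameter: λ = d·√(n/2) = 0.44 × √(58/2) = 2.3695
Critical value for a two-sided test at α = 0.02: z_{α/2} = 2.326.
Power = Φ(λ − 2.326) + Φ(−λ − 2.326) = Φ(0.043) + Φ(-4.696) = 0.5172 + 0.0000 = 0.5172.

Power ≈ 0.517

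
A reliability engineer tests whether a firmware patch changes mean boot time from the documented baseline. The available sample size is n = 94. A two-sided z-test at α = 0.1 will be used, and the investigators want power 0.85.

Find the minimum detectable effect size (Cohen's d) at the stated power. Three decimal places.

d ≈ 0.277

Required noncentrality: δ = z_{0.05} + z_{0.15} = 1.645 + 1.036 = 2.681.
(The second rejection-region term Φ(−δ − z_{α/2}) is negligible and dropped.)
δ = d·√n ⇒ d = δ/√n = 2.681/√94 = 0.2766.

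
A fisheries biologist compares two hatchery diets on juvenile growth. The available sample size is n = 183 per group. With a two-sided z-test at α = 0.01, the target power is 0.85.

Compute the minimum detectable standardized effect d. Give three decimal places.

Need Φ(δ − 2.576) = 0.85, so δ = 2.576 + 1.036 = 3.612.
(The second rejection-region term Φ(−δ − z_{α/2}) is negligible and dropped.)
δ = d·√(n/2) ⇒ d = δ/√(n/2) = 3.612/√(183/2) = 0.3776.

d ≈ 0.378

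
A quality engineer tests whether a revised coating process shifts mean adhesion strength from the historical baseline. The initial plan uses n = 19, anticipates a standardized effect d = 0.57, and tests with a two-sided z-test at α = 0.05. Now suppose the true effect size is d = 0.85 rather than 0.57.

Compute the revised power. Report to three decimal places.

Power ≈ 0.960

With d = 0.85: δ = d·√n = 0.85 × √19 = 3.7051. Critical value z_{0.025} = 1.960.
Revised power = Φ(δ − 1.960) + Φ(−δ − 1.960) = Φ(1.745) + Φ(-5.665) = 0.9595 + 0.0000 = 0.9595.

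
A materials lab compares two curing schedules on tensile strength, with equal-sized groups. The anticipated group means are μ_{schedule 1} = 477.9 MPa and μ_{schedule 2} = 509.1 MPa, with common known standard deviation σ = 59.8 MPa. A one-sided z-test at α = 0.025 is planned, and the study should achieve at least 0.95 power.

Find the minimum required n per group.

n = 96 per group

Standardized effect: d = |μ_{schedule 1} − μ_{schedule 2}| / σ = |477.9 − 509.1| / 59.8 = 0.5217
Set Φ(δ − 1.960) = 0.95; then δ − 1.960 = Φ⁻¹(0.95) = 1.645, giving δ = 3.605.
δ = d·√(n/2) ⇒ n = 2(δ/d)² = 2 × (3.605 / 0.5217)² = 95.48.
Rounding up, n = 96 per group.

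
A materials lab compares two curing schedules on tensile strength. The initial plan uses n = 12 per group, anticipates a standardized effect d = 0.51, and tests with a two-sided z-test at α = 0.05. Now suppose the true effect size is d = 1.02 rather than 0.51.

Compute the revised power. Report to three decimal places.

With d = 1.02: δ = d·√(n/2) = 1.02 × √(12/2) = 2.4985. Critical value z_{0.025} = 1.960.
Revised power = Φ(δ − 1.960) + Φ(−δ − 1.960) = Φ(0.539) + Φ(-4.458) = 0.7049 + 0.0000 = 0.7049.

Power ≈ 0.705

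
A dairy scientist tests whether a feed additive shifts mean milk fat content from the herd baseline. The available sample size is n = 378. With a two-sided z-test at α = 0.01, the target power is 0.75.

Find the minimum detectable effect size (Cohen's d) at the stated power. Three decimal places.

d ≈ 0.167

Required noncentrality: δ = z_{0.005} + z_{0.25} = 2.576 + 0.674 = 3.250.
(Lower-tail contribution to power is negligible for δ > 0.)
δ = d·√n ⇒ d = δ/√n = 3.250/√378 = 0.1672.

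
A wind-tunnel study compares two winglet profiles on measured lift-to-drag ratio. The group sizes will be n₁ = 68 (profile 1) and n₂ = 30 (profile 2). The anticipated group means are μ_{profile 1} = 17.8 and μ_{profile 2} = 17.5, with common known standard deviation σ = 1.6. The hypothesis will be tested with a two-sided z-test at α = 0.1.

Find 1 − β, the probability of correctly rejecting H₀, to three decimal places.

Power ≈ 0.221

Standardized effect: d = |μ_{profile 1} − μ_{profile 2}| / σ = |17.8 − 17.5| / 1.6 = 0.1875
Noncentrality parameter: δ = d / √(1/n₁ + 1/n₂) = 0.1875 / √(1/68 + 1/30) = 0.8555
Two-sided α = 0.1 → critical value z_{0.05} = 1.645.
Power = Φ(δ − 1.645) + Φ(−δ − 1.645) = Φ(-0.789) + Φ(-2.500) = 0.2149 + 0.0062 = 0.2211.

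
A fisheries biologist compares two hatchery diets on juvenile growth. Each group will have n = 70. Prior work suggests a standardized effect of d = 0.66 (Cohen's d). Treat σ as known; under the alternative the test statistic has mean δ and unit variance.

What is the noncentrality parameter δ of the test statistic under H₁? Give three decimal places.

The noncentrality parameter scales effect size by the design's sample-size factor: δ = d·√(n/2) = 0.66 × √(70/2) = 3.9046

δ ≈ 3.905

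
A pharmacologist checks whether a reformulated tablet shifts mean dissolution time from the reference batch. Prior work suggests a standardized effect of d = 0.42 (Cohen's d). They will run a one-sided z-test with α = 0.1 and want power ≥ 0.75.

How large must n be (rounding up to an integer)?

n = 22

For power 0.75 need Φ(δ − z_{0.1}) = 0.75, so δ = z_{0.1} + z_{0.25} = 1.282 + 0.674 = 1.956.
δ = d·√n ⇒ n = (δ/d)² = (1.956 / 0.42)² = 21.69.
Rounding up, n = 22.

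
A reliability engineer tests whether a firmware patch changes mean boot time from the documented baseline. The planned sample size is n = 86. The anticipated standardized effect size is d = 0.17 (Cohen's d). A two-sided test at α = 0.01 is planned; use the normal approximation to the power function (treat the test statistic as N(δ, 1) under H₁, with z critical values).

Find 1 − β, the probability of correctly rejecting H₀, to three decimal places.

Noncentrality parameter: δ = d·√n = 0.17 × √86 = 1.5765
Two-sided α = 0.01 → critical value z_{0.005} = 2.576.
Power = Φ(δ − 2.576) + Φ(−δ − 2.576) = Φ(-0.999) + Φ(-4.152) = 0.1588 + 0.0000 = 0.1588.

Power ≈ 0.159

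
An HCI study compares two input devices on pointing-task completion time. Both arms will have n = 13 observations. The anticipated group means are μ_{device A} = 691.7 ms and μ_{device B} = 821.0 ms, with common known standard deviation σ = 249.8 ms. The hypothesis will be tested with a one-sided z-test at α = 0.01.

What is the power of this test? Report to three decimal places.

Power ≈ 0.157

Standardized effect: d = |μ_{device A} − μ_{device B}| / σ = |691.7 − 821.0| / 249.8 = 0.5176
Noncentrality parameter: δ = d·√(n/2) = 0.5176 × √(13/2) = 1.3197
Critical value for a one-sided test at α = 0.01: z_α = 2.326.
Power = Φ(δ − 2.326) = Φ(-1.007) = 0.1570.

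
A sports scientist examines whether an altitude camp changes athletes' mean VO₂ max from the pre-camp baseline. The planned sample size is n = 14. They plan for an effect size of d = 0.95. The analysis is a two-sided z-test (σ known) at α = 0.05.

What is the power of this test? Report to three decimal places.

Power ≈ 0.945

Noncentrality parameter: δ = d·√n = 0.95 × √14 = 3.5546
Critical value for a two-sided test at α = 0.05: z_{α/2} = 1.960.
Power = Φ(δ − 1.960) + Φ(−δ − 1.960) = Φ(1.595) + Φ(-5.515) = 0.9446 + 0.0000 = 0.9446.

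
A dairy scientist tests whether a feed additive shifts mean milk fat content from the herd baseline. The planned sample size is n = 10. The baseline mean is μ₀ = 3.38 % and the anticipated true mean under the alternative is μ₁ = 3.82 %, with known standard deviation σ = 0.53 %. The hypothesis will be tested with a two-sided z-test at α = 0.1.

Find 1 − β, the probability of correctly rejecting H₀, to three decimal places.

Power ≈ 0.837

Standardized effect: d = |μ₁ − μ₀| / σ = |3.82 − 3.38| / 0.53 = 0.8302
Noncentrality parameter: δ = d·√n = 0.8302 × √10 = 2.6253
Critical value for a two-sided test at α = 0.1: z_{α/2} = 1.645.
Power = Φ(δ − 1.645) + Φ(−δ − 1.645) = Φ(0.980) + Φ(-4.270) = 0.8366 + 0.0000 = 0.8366.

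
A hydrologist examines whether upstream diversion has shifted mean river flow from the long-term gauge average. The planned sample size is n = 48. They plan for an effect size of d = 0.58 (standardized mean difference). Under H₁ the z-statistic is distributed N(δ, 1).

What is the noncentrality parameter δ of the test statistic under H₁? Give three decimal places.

δ ≈ 4.018

δ = d·√n = 0.58 × √48 = 4.0184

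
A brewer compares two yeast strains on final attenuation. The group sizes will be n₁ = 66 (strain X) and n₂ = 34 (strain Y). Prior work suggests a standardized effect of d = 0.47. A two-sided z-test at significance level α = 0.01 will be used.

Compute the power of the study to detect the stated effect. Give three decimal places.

Noncentrality parameter: δ = d / √(1/n₁ + 1/n₂) = 0.47 / √(1/66 + 1/34) = 2.2264
Two-sided α = 0.01 → critical value z_{0.005} = 2.576.
Power = Φ(δ − 2.576) + Φ(−δ − 2.576) = Φ(-0.349) + Φ(-4.802) = 0.3634 + 0.0000 = 0.3634.

Power ≈ 0.363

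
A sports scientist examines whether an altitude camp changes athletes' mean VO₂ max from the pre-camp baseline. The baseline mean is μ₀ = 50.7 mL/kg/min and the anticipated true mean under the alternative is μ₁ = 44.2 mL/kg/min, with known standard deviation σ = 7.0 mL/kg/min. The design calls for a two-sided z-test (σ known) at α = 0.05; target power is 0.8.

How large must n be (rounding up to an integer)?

Standardized effect: d = |μ₁ − μ₀| / σ = |44.2 − 50.7| / 7.0 = 0.9286
For power 0.8 need Φ(δ − z_{0.025}) = 0.8, so δ = z_{0.025} + z_{0.20} = 1.960 + 0.842 = 2.802.
(Ignoring the negligible lower-tail rejection probability gives the usual closed-form inversion.)
δ = d·√n ⇒ n = (δ/d)² = (2.802 / 0.9286)² = 9.10.
Round up to the next whole unit.

n = 10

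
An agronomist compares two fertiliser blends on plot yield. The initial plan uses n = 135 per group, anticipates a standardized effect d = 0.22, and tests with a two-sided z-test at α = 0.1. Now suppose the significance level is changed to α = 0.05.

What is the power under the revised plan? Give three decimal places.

δ = d·√(n/2) = 0.22 × √(135/2) = 1.8075 (unchanged). New critical value: z_{0.025} = 1.960.
Revised power = Φ(δ − 1.960) + Φ(−δ − 1.960) = Φ(-0.152) + Φ(-3.767) = 0.4394 + 0.0001 = 0.4395.

Power ≈ 0.439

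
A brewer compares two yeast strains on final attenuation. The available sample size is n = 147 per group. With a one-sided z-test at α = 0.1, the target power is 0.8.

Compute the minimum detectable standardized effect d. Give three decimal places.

d ≈ 0.248

Required noncentrality: δ = z_{0.1} + z_{0.20} = 1.282 + 0.842 = 2.123.
δ = d·√(n/2) ⇒ d = δ/√(n/2) = 2.123/√(147/2) = 0.2477.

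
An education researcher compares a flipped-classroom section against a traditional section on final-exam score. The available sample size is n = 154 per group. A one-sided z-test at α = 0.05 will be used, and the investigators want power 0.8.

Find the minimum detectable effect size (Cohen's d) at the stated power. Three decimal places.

Need Φ(δ − 1.645) = 0.8, so δ = 1.645 + 0.842 = 2.486.
δ = d·√(n/2) ⇒ d = δ/√(n/2) = 2.486/√(154/2) = 0.2834.

d ≈ 0.283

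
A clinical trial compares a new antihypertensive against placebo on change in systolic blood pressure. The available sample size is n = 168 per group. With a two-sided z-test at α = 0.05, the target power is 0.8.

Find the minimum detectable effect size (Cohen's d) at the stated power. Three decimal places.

Required noncentrality: δ = z_{0.025} + z_{0.20} = 1.960 + 0.842 = 2.802.
(The second rejection-region term Φ(−δ − z_{α/2}) is negligible and dropped.)
δ = d·√(n/2) ⇒ d = δ/√(n/2) = 2.802/√(168/2) = 0.3057.

d ≈ 0.306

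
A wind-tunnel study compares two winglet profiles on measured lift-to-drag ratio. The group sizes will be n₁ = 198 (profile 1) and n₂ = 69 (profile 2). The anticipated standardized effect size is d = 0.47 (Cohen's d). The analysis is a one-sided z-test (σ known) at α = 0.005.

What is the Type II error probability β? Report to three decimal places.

β ≈ 0.216

Noncentrality parameter: δ = d / √(1/n₁ + 1/n₂) = 0.47 / √(1/198 + 1/69) = 3.3620
One-sided α = 0.005 → critical value z_{0.005} = 2.576.
Power = Φ(δ − 2.576) = Φ(0.786) = 0.7841.
Type II error: β = 1 − power = 1 − 0.7841 = 0.2159.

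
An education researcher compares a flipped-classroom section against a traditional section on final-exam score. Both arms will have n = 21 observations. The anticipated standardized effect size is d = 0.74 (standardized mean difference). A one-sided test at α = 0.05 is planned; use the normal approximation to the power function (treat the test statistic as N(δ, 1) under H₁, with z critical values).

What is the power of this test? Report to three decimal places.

Noncentrality parameter: δ = d·√(n/2) = 0.74 × √(21/2) = 2.3979
Critical value for a one-sided test at α = 0.05: z_α = 1.645.
Power = Φ(δ − 1.645) = Φ(0.753) = 0.7743.

Power ≈ 0.774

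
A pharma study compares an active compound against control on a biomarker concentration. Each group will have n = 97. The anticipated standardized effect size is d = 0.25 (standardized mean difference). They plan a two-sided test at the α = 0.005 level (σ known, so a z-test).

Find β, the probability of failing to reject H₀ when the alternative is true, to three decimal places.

Noncentrality parameter: λ = d·√(n/2) = 0.25 × √(97/2) = 1.7410
Critical value for a two-sided test at α = 0.005: z_{α/2} = 2.807.
Power = Φ(λ − 2.807) + Φ(−λ − 2.807) = Φ(-1.066) + Φ(-4.548) = 0.1432 + 0.0000 = 0.1432.
Type II error: β = 1 − power = 1 − 0.1432 = 0.8568.

β ≈ 0.857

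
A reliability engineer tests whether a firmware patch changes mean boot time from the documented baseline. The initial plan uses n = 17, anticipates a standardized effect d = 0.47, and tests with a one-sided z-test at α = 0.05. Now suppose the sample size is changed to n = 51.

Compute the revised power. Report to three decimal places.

With n = 51: δ = d·√n = 0.47 × √51 = 3.3565. Critical value z_{0.05} = 1.645.
Revised power = P(Z > 1.645 − δ) = Φ(1.712) = 0.9565.

Power ≈ 0.957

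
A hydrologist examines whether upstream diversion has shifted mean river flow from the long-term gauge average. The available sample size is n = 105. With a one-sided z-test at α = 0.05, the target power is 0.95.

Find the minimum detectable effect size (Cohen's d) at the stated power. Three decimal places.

Need Φ(δ − 1.645) = 0.95, so δ = 1.645 + 1.645 = 3.290.
δ = d·√n ⇒ d = δ/√n = 3.290/√105 = 0.3210.

d ≈ 0.321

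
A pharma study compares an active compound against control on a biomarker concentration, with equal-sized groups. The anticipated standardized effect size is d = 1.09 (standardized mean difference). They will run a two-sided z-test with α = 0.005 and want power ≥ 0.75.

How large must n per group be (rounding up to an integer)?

For power 0.75 need Φ(δ − z_{0.0025}) = 0.75, so δ = z_{0.0025} + z_{0.25} = 2.807 + 0.674 = 3.482.
(Ignoring the negligible lower-tail rejection probability gives the usual closed-form inversion.)
δ = d·√(n/2) ⇒ n = 2(δ/d)² = 2 × (3.482 / 1.09)² = 20.40.
Round up to the next whole unit.

n = 21 per group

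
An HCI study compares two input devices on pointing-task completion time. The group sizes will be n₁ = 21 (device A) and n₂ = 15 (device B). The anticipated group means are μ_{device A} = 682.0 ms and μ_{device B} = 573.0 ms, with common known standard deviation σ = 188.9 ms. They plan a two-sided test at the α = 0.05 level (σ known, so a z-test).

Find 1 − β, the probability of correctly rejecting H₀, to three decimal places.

Power ≈ 0.400

Standardized effect: d = |μ_{device A} − μ_{device B}| / σ = |682.0 − 573.0| / 188.9 = 0.5770
Noncentrality parameter: δ = d / √(1/n₁ + 1/n₂) = 0.5770 / √(1/21 + 1/15) = 1.7069
Critical value for a two-sided test at α = 0.05: z_{α/2} = 1.960.
Power = Φ(δ − 1.960) + Φ(−δ − 1.960) = Φ(-0.253) + Φ(-3.667) = 0.4001 + 0.0001 = 0.4002.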